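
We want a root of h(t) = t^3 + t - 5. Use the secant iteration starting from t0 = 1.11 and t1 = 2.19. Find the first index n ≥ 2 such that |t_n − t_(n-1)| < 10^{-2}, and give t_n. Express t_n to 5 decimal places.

n = 5, t_n = 1.51588

h(1.11) = -2.5223690, h(2.19) = 7.6934590
t2 = 2.1900000 − 7.6934590·(1.0800000)/(10.2158280) = 1.3766606;  |Δ| = 0.8133394
h(1.3766606) = -1.0143001
t3 = 1.3766606 − (-1.0143001)·(-0.8133394)/(-8.7077591) = 1.4714002;  |Δ| = 0.0947397
h(1.4714002) = -0.3429907
t4 = 1.4714002 − (-0.3429907)·(0.0947397)/(0.6713094) = 1.5198054;  |Δ| = 0.0484051
h(1.5198054) = 0.0302647
t5 = 1.5198054 − 0.0302647·(0.0484051)/(0.3732554) = 1.5158806;  |Δ| = 0.0039248
|t5 − t4| = 0.0039248 < 10^{-2}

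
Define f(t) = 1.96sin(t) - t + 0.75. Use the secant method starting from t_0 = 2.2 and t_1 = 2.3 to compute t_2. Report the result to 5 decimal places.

2.26036

f(2.2) = 0.1346530, f(2.3) = -0.0884178
t_2 = 2.3000000 − (-0.0884178)·(2.3000000 − 2.2000000) / (-0.0884178 − 0.1346530) = 2.3000000 − (-0.0088418)/(-0.2230707) = 2.2603633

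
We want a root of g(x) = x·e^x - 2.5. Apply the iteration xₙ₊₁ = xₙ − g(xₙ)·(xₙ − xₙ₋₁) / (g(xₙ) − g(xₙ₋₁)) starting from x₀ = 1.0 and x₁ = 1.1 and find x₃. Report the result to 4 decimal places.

0.9590

g(1.0) = 0.218282, g(1.1) = 0.804583
x₂ = 1.100000 − 0.804583·(1.100000 − 1.000000) / (0.804583 − 0.218282) = 1.100000 − (0.080458)/(0.586301) = 0.962770
g(0.962770) = 0.021436
x₃ = 0.962770 − 0.021436·(0.962770 − 1.100000) / (0.021436 − 0.804583) = 0.962770 − (-0.002942)/(-0.783147) = 0.959013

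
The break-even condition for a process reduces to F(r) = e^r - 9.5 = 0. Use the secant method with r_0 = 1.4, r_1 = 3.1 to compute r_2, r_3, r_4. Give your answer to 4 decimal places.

1.9102, 2.1217, 2.2752

F(1.4) = -5.444800, F(3.1) = 12.697951
r_2 = 3.100000 − 12.697951·(3.100000 − 1.400000) / (12.697951 − (-5.444800)) = 3.100000 − (21.586517)/(18.142751) = 1.910185
F(1.910185) = -2.745662
r_3 = 1.910185 − (-2.745662)·(1.910185 − 3.100000) / (-2.745662 − 12.697951) = 1.910185 − (3.266829)/(-15.443613) = 2.121718
F(2.121718) = -1.154540
r_4 = 2.121718 − (-1.154540)·(2.121718 − 1.910185) / (-1.154540 − (-2.745662)) = 2.121718 − (-0.244223)/(1.591122) = 2.275209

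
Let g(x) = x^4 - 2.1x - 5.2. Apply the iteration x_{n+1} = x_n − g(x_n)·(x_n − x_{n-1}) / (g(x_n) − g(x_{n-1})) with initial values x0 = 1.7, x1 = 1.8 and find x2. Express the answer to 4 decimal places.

1.7216

g(1.7) = -0.417900, g(1.8) = 1.517600
x2 = 1.800000 − 1.517600·(1.800000 − 1.700000) / (1.517600 − (-0.417900)) = 1.800000 − (0.151760)/(1.935500) = 1.721591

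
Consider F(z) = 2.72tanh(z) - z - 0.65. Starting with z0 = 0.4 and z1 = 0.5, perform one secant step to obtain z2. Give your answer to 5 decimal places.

F(0.4) = -0.0165388, F(0.5) = 0.1069587
z2 = 0.5000000 − 0.1069587·(0.5000000 − 0.4000000) / (0.1069587 − (-0.0165388)) = 0.5000000 − (0.0106959)/(0.1234975) = 0.4133920

0.41339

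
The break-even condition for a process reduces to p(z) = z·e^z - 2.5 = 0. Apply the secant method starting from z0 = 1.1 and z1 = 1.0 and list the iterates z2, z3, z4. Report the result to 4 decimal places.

p(1.1) = 0.804583, p(1.0) = 0.218282
z2 = 1.000000 − 0.218282·(1.000000 − 1.100000) / (0.218282 − 0.804583) = 1.000000 − (-0.021828)/(-0.586301) = 0.962770
p(0.962770) = 0.021436
z3 = 0.962770 − 0.021436·(0.962770 − 1.000000) / (0.021436 − 0.218282) = 0.962770 − (-0.000798)/(-0.196846) = 0.958715
p(0.958715) = 0.000659
z4 = 0.958715 − 0.000659·(0.958715 − 0.962770) / (0.000659 − 0.021436) = 0.958715 − (-0.000003)/(-0.020777) = 0.958587

0.9628, 0.9587, 0.9586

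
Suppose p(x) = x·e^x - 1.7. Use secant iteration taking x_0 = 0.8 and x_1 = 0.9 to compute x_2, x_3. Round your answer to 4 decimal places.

p(0.8) = 0.080433, p(0.9) = 0.513643
x_2 = 0.900000 − 0.513643·(0.900000 − 0.800000) / (0.513643 − 0.080433) = 0.900000 − (0.051364)/(0.433210) = 0.781433
p(0.781433) = 0.007120
x_3 = 0.781433 − 0.007120·(0.781433 − 0.900000) / (0.007120 − 0.513643) = 0.781433 − (-0.000844)/(-0.506523) = 0.779767

0.7814, 0.7798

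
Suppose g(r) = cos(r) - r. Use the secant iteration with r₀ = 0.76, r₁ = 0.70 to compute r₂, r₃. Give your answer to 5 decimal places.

g(0.76) = -0.0351640, g(0.70) = 0.0648422
r₂ = 0.7000000 − 0.0648422·(0.7000000 − 0.7600000) / (0.0648422 − (-0.0351640)) = 0.7000000 − (-0.0038905)/(0.1000062) = 0.7389029
g(0.7389029) = 0.0003050
r₃ = 0.7389029 − 0.0003050·(0.7389029 − 0.7000000) / (0.0003050 − 0.0648422) = 0.7389029 − (0.0000119)/(-0.0645372) = 0.7390867

0.73890, 0.73909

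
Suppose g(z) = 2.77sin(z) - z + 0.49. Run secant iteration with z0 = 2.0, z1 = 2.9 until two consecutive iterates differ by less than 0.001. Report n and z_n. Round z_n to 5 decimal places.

g(2.0) = 1.0087539, g(2.9) = -1.7472794
z2 = 2.9000000 − (-1.7472794)·(0.9000000)/(-2.7560332) = 2.3294149;  |Δ| = 0.5705851
g(2.3294149) = 0.1710150
z3 = 2.3294149 − 0.1710150·(-0.5705851)/(1.9182944) = 2.3802823;  |Δ| = 0.0508674
g(2.3802823) = 0.0206593
z4 = 2.3802823 − 0.0206593·(0.0508674)/(-0.1503557) = 2.3872717;  |Δ| = 0.0069893
g(2.3872717) = -0.0003922
z5 = 2.3872717 − (-0.0003922)·(0.0069893)/(-0.0210516) = 2.3871414;  |Δ| = 0.0001302
|z5 − z4| = 0.0001302 < 0.001

n = 5, z_n = 2.38714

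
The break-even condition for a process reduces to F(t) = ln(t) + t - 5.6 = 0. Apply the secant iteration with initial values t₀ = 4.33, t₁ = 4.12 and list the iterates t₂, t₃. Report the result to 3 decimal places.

4.172, 4.172

F(4.33) = 0.19557, F(4.12) = -0.06415
t₂ = 4.12000 − (-0.06415)·(4.12000 − 4.33000) / (-0.06415 − 0.19557) = 4.12000 − (0.01347)/(-0.25971) = 4.17187
F(4.17187) = 0.00023
t₃ = 4.17187 − 0.00023·(4.17187 − 4.12000) / (0.00023 − (-0.06415)) = 4.17187 − (0.00001)/(0.06438) = 4.17168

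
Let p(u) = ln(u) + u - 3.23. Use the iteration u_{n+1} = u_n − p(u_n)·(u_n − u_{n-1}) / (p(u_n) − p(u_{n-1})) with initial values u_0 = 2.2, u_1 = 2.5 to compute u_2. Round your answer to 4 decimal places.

2.3694

p(2.2) = -0.241543, p(2.5) = 0.186291
u_2 = 2.500000 − 0.186291·(2.500000 − 2.200000) / (0.186291 − (-0.241543)) = 2.500000 − (0.055887)/(0.427833) = 2.369372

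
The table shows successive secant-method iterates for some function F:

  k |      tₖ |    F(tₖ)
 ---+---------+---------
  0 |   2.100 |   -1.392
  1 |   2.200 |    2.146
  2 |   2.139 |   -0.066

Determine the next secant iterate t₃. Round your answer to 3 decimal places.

t₃ = 2.139 − (-0.066)·(2.139 − 2.200) / (-0.066 − 2.146)
   = 2.139 − (0.00403)/(-2.21200) = 2.14082

2.141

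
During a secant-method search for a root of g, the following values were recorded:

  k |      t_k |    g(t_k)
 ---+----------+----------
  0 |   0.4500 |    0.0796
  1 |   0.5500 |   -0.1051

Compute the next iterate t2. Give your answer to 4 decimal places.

t2 = 0.5500 − (-0.1051)·(0.5500 − 0.4500) / (-0.1051 − 0.0796)
   = 0.5500 − (-0.010510)/(-0.184700) = 0.493097

0.4931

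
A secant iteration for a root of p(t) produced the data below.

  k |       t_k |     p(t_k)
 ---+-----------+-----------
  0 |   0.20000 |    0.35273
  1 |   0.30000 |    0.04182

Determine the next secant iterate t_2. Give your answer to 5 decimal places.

t_2 = 0.30000 − 0.04182·(0.30000 − 0.20000) / (0.04182 − 0.35273)
   = 0.30000 − (0.0041820)/(-0.3109100) = 0.3134508

0.31345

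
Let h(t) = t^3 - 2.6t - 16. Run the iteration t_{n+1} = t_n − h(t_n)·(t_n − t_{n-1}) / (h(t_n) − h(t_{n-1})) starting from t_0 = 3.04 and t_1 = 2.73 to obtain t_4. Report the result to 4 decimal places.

h(3.04) = 4.190464, h(2.73) = -2.751583
t_2 = 2.730000 − (-2.751583)·(2.730000 − 3.040000) / (-2.751583 − 4.190464) = 2.730000 − (0.852991)/(-6.942047) = 2.852873
h(2.852873) = -0.198265
t_3 = 2.852873 − (-0.198265)·(2.852873 − 2.730000) / (-0.198265 − (-2.751583)) = 2.852873 − (-0.024361)/(2.553318) = 2.862414
h(2.862414) = 0.010670
t_4 = 2.862414 − 0.010670·(2.862414 − 2.852873) / (0.010670 − (-0.198265)) = 2.862414 − (0.000102)/(0.208934) = 2.861927

2.8619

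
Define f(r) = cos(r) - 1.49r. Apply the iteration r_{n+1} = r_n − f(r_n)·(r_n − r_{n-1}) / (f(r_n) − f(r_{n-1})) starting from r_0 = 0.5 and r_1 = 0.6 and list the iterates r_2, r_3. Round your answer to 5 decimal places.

f(0.5) = 0.1325826, f(0.6) = -0.0686644
r_2 = 0.6000000 − (-0.0686644)·(0.6000000 − 0.5000000) / (-0.0686644 − 0.1325826) = 0.6000000 − (-0.0068664)/(-0.2012469) = 0.5658805
f(0.5658805) = 0.0009548
r_3 = 0.5658805 − 0.0009548·(0.5658805 − 0.6000000) / (0.0009548 − (-0.0686644)) = 0.5658805 − (-0.0000326)/(0.0696192) = 0.5663485

0.56588, 0.56635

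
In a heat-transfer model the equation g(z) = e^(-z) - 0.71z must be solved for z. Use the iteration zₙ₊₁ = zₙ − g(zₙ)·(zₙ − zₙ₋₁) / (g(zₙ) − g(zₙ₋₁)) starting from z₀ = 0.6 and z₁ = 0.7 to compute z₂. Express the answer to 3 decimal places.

g(0.6) = 0.12281, g(0.7) = -0.00041
z₂ = 0.70000 − (-0.00041)·(0.70000 − 0.60000) / (-0.00041 − 0.12281) = 0.70000 − (-0.00004)/(-0.12323) = 0.69966

0.700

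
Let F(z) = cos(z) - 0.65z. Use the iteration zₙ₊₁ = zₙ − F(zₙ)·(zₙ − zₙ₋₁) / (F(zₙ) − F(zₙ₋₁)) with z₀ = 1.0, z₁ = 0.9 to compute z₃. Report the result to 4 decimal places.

0.9254

F(1.0) = -0.109698, F(0.9) = 0.036610
z₂ = 0.900000 − 0.036610·(0.900000 − 1.000000) / (0.036610 − (-0.109698)) = 0.900000 − (-0.003661)/(0.146308) = 0.925023
F(0.925023) = 0.000552
z₃ = 0.925023 − 0.000552·(0.925023 − 0.900000) / (0.000552 − 0.036610) = 0.925023 − (0.000014)/(-0.036058) = 0.925406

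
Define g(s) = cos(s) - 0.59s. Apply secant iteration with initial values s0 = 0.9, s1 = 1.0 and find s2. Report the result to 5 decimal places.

g(0.9) = 0.0906100, g(1.0) = -0.0496977
s2 = 1.0000000 − (-0.0496977)·(1.0000000 − 0.9000000) / (-0.0496977 − 0.0906100) = 1.0000000 − (-0.0049698)/(-0.1403077) = 0.9645795

0.96458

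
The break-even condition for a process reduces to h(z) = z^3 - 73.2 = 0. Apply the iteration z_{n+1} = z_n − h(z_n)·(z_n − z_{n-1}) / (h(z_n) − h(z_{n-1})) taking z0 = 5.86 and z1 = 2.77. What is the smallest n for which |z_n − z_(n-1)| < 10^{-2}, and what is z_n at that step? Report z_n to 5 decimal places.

n = 6, z_n = 4.18317

h(5.86) = 128.0300560, h(2.77) = -51.9460670
z2 = 2.7700000 − (-51.9460670)·(-3.0900000)/(-179.9761230) = 3.6618591;  |Δ| = 0.8918591
h(3.6618591) = -24.0973539
z3 = 3.6618591 − (-24.0973539)·(0.8918591)/(27.8487131) = 4.4335804;  |Δ| = 0.7717213
h(4.4335804) = 13.9492732
z4 = 4.4335804 − 13.9492732·(0.7717213)/(38.0466271) = 4.1506394;  |Δ| = 0.2829410
h(4.1506394) = -1.6935836
z5 = 4.1506394 − (-1.6935836)·(-0.2829410)/(-15.6428568) = 4.1812722;  |Δ| = 0.0306328
h(4.1812722) = -0.0986633
z6 = 4.1812722 − (-0.0986633)·(0.0306328)/(1.5949203) = 4.1831672;  |Δ| = 0.0018950
|z6 − z5| = 0.0018950 < 10^{-2}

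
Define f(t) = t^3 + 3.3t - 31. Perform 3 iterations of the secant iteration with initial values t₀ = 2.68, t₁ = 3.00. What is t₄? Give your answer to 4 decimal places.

f(2.68) = -2.907168, f(3.00) = 5.900000
t₂ = 3.000000 − 5.900000·(3.000000 − 2.680000) / (5.900000 − (-2.907168)) = 3.000000 − (1.888000)/(8.807168) = 2.785629
f(2.785629) = -0.191694
t₃ = 2.785629 − (-0.191694)·(2.785629 − 3.000000) / (-0.191694 − 5.900000) = 2.785629 − (0.041094)/(-6.091694) = 2.792375
f(2.792375) = -0.012014
t₄ = 2.792375 − (-0.012014)·(2.792375 − 2.785629) / (-0.012014 − (-0.191694)) = 2.792375 − (-0.000081)/(0.179680) = 2.792826

2.7928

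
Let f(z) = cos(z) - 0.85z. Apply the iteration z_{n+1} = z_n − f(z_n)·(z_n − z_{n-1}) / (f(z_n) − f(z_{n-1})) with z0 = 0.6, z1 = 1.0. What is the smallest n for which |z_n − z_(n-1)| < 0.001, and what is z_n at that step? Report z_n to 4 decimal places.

f(0.6) = 0.315336, f(1.0) = -0.309698
z2 = 1.000000 − (-0.309698)·(0.400000)/(-0.625033) = 0.801804;  |Δ| = 0.198196
f(0.801804) = 0.013878
z3 = 0.801804 − 0.013878·(-0.198196)/(0.323576) = 0.810305;  |Δ| = 0.008501
f(0.810305) = 0.000519
z4 = 0.810305 − 0.000519·(0.008501)/(-0.013359) = 0.810635;  |Δ| = 0.000330
|z4 − z3| = 0.000330 < 0.001

n = 4, z_n = 0.8106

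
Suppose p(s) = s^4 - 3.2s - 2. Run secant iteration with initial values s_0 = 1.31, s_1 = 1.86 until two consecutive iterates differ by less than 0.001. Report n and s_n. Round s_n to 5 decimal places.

p(1.31) = -3.2470008, p(1.86) = 4.0168322
s_2 = 1.8600000 − 4.0168322·(0.5500000)/(7.2638330) = 1.5558551;  |Δ| = 0.3041449
p(1.5558551) = -1.1190199
s_3 = 1.5558551 − (-1.1190199)·(-0.3041449)/(-5.1358521) = 1.6221234;  |Δ| = 0.0662683
p(1.6221234) = -0.2671376
s_4 = 1.6221234 − (-0.2671376)·(0.0662683)/(0.8518823) = 1.6429042;  |Δ| = 0.0207807
p(1.6429042) = 0.0280314
s_5 = 1.6429042 − 0.0280314·(0.0207807)/(0.2951690) = 1.6409307;  |Δ| = 0.0019735
p(1.6409307) = -0.0005956
s_6 = 1.6409307 − (-0.0005956)·(-0.0019735)/(-0.0286270) = 1.6409717;  |Δ| = 0.0000411
|s_6 − s_5| = 0.0000411 < 0.001

n = 6, s_n = 1.64097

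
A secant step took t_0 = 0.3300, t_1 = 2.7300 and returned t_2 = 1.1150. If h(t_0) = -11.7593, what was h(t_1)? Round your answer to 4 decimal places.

The secant line through (0.3300, -11.7593) and (2.7300, h(t_1)) crosses zero at t_2 = 1.1150.
So (0.3300, -11.7593), (2.7300, h(t_1)), (1.1150, 0) are collinear:
h(t_1) = -11.7593 · (2.7300 − 1.1150) / (0.3300 − 1.1150) = -11.7593 · (1.615000)/(-0.785000) = 24.192700

24.1927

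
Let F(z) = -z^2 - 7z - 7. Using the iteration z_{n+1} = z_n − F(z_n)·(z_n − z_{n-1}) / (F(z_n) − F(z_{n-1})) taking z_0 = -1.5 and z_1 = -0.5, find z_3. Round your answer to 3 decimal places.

-1.214

F(-1.5) = 1.25000, F(-0.5) = -3.75000
z_2 = -0.50000 − (-3.75000)·(-0.50000 − (-1.50000)) / (-3.75000 − 1.25000) = -0.50000 − (-3.75000)/(-5.00000) = -1.25000
F(-1.25000) = 0.18750
z_3 = -1.25000 − 0.18750·(-1.25000 − (-0.50000)) / (0.18750 − (-3.75000)) = -1.25000 − (-0.14062)/(3.93750) = -1.21429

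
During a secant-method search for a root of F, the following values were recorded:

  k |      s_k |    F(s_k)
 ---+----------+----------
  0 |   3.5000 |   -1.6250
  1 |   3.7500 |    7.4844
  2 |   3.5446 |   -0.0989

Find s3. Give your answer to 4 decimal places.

s3 = 3.5446 − (-0.0989)·(3.5446 − 3.7500) / (-0.0989 − 7.4844)
   = 3.5446 − (0.020314)/(-7.583300) = 3.547279

3.5473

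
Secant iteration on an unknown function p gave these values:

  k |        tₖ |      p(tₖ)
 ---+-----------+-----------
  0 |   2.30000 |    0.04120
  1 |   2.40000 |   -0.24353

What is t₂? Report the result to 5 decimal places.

2.31447

t₂ = 2.40000 − (-0.24353)·(2.40000 − 2.30000) / (-0.24353 − 0.04120)
   = 2.40000 − (-0.0243530)/(-0.2847300) = 2.3144698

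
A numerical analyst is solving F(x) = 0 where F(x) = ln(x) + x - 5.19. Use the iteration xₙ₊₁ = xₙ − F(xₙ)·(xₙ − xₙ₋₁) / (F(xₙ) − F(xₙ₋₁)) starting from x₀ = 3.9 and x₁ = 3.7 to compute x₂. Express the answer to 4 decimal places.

F(3.9) = 0.070977, F(3.7) = -0.181667
x₂ = 3.700000 − (-0.181667)·(3.700000 − 3.900000) / (-0.181667 − 0.070977) = 3.700000 − (0.036333)/(-0.252644) = 3.843813

3.8438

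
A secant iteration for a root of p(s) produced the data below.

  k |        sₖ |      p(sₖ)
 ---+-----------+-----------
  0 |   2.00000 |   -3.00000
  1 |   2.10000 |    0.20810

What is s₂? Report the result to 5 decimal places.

2.09351

s₂ = 2.10000 − 0.20810·(2.10000 − 2.00000) / (0.20810 − (-3.00000))
   = 2.10000 − (0.0208100)/(3.2081000) = 2.0935133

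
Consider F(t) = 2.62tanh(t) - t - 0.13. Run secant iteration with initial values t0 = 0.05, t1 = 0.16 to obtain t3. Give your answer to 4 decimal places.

F(0.05) = -0.049109, F(0.16) = 0.125659
t2 = 0.160000 − 0.125659·(0.160000 − 0.050000) / (0.125659 − (-0.049109)) = 0.160000 − (0.013822)/(0.174768) = 0.080910
F(0.080910) = 0.000612
t3 = 0.080910 − 0.000612·(0.080910 − 0.160000) / (0.000612 − 0.125659) = 0.080910 − (-0.000048)/(-0.125047) = 0.080522

0.0805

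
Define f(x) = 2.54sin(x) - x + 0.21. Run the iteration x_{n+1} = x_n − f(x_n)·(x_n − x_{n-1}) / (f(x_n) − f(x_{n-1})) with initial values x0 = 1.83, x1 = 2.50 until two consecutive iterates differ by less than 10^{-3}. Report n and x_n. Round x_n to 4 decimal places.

n = 5, x_n = 2.2252

f(1.83) = 0.835150, f(2.50) = -0.769881
x2 = 2.500000 − (-0.769881)·(0.670000)/(-1.605031) = 2.178623;  |Δ| = 0.321377
f(2.178623) = 0.116441
x3 = 2.178623 − 0.116441·(-0.321377)/(0.886322) = 2.220844;  |Δ| = 0.042221
f(2.220844) = 0.011136
x4 = 2.220844 − 0.011136·(0.042221)/(-0.105305) = 2.225309;  |Δ| = 0.004465
f(2.225309) = -0.000213
x5 = 2.225309 − (-0.000213)·(0.004465)/(-0.011349) = 2.225225;  |Δ| = 0.000084
|x5 − x4| = 0.000084 < 10^{-3}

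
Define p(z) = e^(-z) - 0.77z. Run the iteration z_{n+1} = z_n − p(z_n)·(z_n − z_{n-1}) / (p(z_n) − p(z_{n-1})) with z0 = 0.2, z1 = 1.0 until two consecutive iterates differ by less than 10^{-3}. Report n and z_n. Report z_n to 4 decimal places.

n = 5, z_n = 0.6667

p(0.2) = 0.664731, p(1.0) = -0.402121
z2 = 1.000000 − (-0.402121)·(0.800000)/(-1.066851) = 0.698462;  |Δ| = 0.301538
p(0.698462) = -0.040466
z3 = 0.698462 − (-0.040466)·(-0.301538)/(0.361655) = 0.664722;  |Δ| = 0.033739
p(0.664722) = 0.002580
z4 = 0.664722 − 0.002580·(-0.033739)/(0.043046) = 0.666745;  |Δ| = 0.002022
p(0.666745) = -0.000016
z5 = 0.666745 − (-0.000016)·(0.002022)/(-0.002596) = 0.666732;  |Δ| = 0.000013
|z5 − z4| = 0.000013 < 10^{-3}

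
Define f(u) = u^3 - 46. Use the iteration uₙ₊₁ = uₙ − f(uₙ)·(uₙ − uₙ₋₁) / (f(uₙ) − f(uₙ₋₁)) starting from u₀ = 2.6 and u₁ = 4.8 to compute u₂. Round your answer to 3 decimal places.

f(2.6) = -28.42400, f(4.8) = 64.59200
u₂ = 4.80000 − 64.59200·(4.80000 − 2.60000) / (64.59200 − (-28.42400)) = 4.80000 − (142.10240)/(93.01600) = 3.27228

3.272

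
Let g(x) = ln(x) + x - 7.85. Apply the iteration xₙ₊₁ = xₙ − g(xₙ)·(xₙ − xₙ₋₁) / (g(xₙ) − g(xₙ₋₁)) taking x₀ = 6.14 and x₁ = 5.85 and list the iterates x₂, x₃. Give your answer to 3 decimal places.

g(6.14) = 0.10482, g(5.85) = -0.23356
x₂ = 5.85000 − (-0.23356)·(5.85000 − 6.14000) / (-0.23356 − 0.10482) = 5.85000 − (0.06773)/(-0.33838) = 6.05016
g(6.05016) = 0.00025
x₃ = 6.05016 − 0.00025·(6.05016 − 5.85000) / (0.00025 − (-0.23356)) = 6.05016 − (0.00005)/(0.23381) = 6.04995

6.050, 6.050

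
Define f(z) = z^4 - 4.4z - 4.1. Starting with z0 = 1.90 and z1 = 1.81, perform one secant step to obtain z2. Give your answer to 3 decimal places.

f(1.90) = 0.57210, f(1.81) = -1.33117
z2 = 1.81000 − (-1.33117)·(1.81000 − 1.90000) / (-1.33117 − 0.57210) = 1.81000 − (0.11981)/(-1.90327) = 1.87295

1.873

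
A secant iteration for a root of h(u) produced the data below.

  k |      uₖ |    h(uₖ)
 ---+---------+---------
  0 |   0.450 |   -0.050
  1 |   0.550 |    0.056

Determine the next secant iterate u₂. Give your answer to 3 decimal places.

0.497

u₂ = 0.550 − 0.056·(0.550 − 0.450) / (0.056 − (-0.050))
   = 0.550 − (0.00560)/(0.10600) = 0.49717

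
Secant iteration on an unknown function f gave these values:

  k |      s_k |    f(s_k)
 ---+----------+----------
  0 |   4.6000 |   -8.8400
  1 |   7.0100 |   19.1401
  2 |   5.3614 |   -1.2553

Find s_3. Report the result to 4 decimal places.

5.4629

s_3 = 5.3614 − (-1.2553)·(5.3614 − 7.0100) / (-1.2553 − 19.1401)
   = 5.3614 − (2.069488)/(-20.395400) = 5.462868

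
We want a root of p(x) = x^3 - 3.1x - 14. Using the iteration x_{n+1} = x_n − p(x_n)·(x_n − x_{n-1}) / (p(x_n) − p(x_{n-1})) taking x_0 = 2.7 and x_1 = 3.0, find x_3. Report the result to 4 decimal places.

p(2.7) = -2.687000, p(3.0) = 3.700000
x_2 = 3.000000 − 3.700000·(3.000000 − 2.700000) / (3.700000 − (-2.687000)) = 3.000000 − (1.110000)/(6.387000) = 2.826209
p(2.826209) = -0.187014
x_3 = 2.826209 − (-0.187014)·(2.826209 − 3.000000) / (-0.187014 − 3.700000) = 2.826209 − (0.032501)/(-3.887014) = 2.834571

2.8346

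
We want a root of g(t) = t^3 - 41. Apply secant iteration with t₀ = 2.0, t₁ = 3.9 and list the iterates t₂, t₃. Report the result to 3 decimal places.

3.222, 3.420

g(2.0) = -33.00000, g(3.9) = 18.31900
t₂ = 3.90000 − 18.31900·(3.90000 − 2.00000) / (18.31900 − (-33.00000)) = 3.90000 − (34.80610)/(51.31900) = 3.22177
g(3.22177) = -7.55867
t₃ = 3.22177 − (-7.55867)·(3.22177 − 3.90000) / (-7.55867 − 18.31900) = 3.22177 − (5.12652)/(-25.87767) = 3.41988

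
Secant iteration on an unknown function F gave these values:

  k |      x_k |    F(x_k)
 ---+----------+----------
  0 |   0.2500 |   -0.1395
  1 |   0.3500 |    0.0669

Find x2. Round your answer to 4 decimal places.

x2 = 0.3500 − 0.0669·(0.3500 − 0.2500) / (0.0669 − (-0.1395))
   = 0.3500 − (0.006690)/(0.206400) = 0.317587

0.3176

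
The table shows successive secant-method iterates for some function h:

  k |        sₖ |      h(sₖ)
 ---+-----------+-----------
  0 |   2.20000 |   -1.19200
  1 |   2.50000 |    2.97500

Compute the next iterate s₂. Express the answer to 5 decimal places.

2.28582

s₂ = 2.50000 − 2.97500·(2.50000 − 2.20000) / (2.97500 − (-1.19200))
   = 2.50000 − (0.8925000)/(4.1670000) = 2.2858171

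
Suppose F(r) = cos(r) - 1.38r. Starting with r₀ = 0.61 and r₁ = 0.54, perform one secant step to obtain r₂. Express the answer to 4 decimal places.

0.5985

F(0.61) = -0.022152, F(0.54) = 0.112509
r₂ = 0.540000 − 0.112509·(0.540000 − 0.610000) / (0.112509 − (-0.022152)) = 0.540000 − (-0.007876)/(0.134661) = 0.598485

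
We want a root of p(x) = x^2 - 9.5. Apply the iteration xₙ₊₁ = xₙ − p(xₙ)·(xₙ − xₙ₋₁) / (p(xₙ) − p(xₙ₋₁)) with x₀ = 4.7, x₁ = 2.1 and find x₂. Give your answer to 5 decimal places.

p(4.7) = 12.5900000, p(2.1) = -5.0900000
x₂ = 2.1000000 − (-5.0900000)·(2.1000000 − 4.7000000) / (-5.0900000 − 12.5900000) = 2.1000000 − (13.2340000)/(-17.6800000) = 2.8485294

2.84853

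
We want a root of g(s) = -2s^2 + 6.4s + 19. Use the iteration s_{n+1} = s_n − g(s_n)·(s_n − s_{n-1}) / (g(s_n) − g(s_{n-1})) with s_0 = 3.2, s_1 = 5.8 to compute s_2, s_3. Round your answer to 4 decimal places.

g(3.2) = 19.000000, g(5.8) = -11.160000
s_2 = 5.800000 − (-11.160000)·(5.800000 − 3.200000) / (-11.160000 − 19.000000) = 5.800000 − (-29.016000)/(-30.160000) = 4.837931
g(4.837931) = 3.151605
s_3 = 4.837931 − 3.151605·(4.837931 − 5.800000) / (3.151605 − (-11.160000)) = 4.837931 − (-3.032062)/(14.311605) = 5.049791

4.8379, 5.0498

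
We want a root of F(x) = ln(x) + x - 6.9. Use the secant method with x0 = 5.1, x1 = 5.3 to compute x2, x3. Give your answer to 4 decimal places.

5.2432, 5.2431

F(5.1) = -0.170759, F(5.3) = 0.067707
x2 = 5.300000 − 0.067707·(5.300000 − 5.100000) / (0.067707 − (-0.170759)) = 5.300000 − (0.013541)/(0.238466) = 5.243215
F(5.243215) = 0.000150
x3 = 5.243215 − 0.000150·(5.243215 − 5.300000) / (0.000150 − 0.067707) = 5.243215 − (-0.000008)/(-0.067557) = 5.243089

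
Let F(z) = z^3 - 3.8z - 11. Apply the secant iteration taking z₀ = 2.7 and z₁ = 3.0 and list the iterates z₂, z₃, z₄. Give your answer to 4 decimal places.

F(2.7) = -1.577000, F(3.0) = 4.600000
z₂ = 3.000000 − 4.600000·(3.000000 − 2.700000) / (4.600000 − (-1.577000)) = 3.000000 − (1.380000)/(6.177000) = 2.776591
F(2.776591) = -0.145043
z₃ = 2.776591 − (-0.145043)·(2.776591 − 3.000000) / (-0.145043 − 4.600000) = 2.776591 − (0.032404)/(-4.745043) = 2.783420
F(2.783420) = -0.012661
z₄ = 2.783420 − (-0.012661)·(2.783420 − 2.776591) / (-0.012661 − (-0.145043)) = 2.783420 − (-0.000086)/(0.132383) = 2.784073

2.7766, 2.7834, 2.7841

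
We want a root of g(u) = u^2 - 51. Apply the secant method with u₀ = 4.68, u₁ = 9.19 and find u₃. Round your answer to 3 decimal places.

7.095

g(4.68) = -29.09760, g(9.19) = 33.45610
u₂ = 9.19000 − 33.45610·(9.19000 − 4.68000) / (33.45610 − (-29.09760)) = 9.19000 − (150.88701)/(62.55370) = 6.77788
g(6.77788) = -5.06034
u₃ = 6.77788 − (-5.06034)·(6.77788 − 9.19000) / (-5.06034 − 33.45610) = 6.77788 − (12.20614)/(-38.51644) = 7.09479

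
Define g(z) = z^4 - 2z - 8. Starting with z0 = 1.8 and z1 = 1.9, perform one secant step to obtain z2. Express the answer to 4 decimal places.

g(1.8) = -1.102400, g(1.9) = 1.232100
z2 = 1.900000 − 1.232100·(1.900000 − 1.800000) / (1.232100 − (-1.102400)) = 1.900000 − (0.123210)/(2.334500) = 1.847222

1.8472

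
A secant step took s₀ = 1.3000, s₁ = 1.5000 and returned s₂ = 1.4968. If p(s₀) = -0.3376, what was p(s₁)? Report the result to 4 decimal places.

0.0055

The secant line through (1.3000, -0.3376) and (1.5000, p(s₁)) crosses zero at s₂ = 1.4968.
So (1.3000, -0.3376), (1.5000, p(s₁)), (1.4968, 0) are collinear:
p(s₁) = -0.3376 · (1.5000 − 1.4968) / (1.3000 − 1.4968) = -0.3376 · (0.003200)/(-0.196800) = 0.005489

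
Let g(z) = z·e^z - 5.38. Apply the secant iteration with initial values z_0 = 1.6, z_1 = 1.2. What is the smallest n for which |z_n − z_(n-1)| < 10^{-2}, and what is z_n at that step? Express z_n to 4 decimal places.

n = 4, z_n = 1.3687

g(1.6) = 2.544852, g(1.2) = -1.395860
z_2 = 1.200000 − (-1.395860)·(-0.400000)/(-3.940712) = 1.341686;  |Δ| = 0.141686
g(1.341686) = -0.247396
z_3 = 1.341686 − (-0.247396)·(0.141686)/(1.148464) = 1.372207;  |Δ| = 0.030521
g(1.372207) = 0.032050
z_4 = 1.372207 − 0.032050·(0.030521)/(0.279446) = 1.368707;  |Δ| = 0.003501
|z_4 − z_3| = 0.003501 < 10^{-2}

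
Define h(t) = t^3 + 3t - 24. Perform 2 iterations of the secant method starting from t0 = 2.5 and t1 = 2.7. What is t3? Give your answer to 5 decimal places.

2.53957

h(2.5) = -0.8750000, h(2.7) = 3.7830000
t2 = 2.7000000 − 3.7830000·(2.7000000 − 2.5000000) / (3.7830000 − (-0.8750000)) = 2.7000000 − (0.7566000)/(4.6580000) = 2.5375698
h(2.5375698) = -0.0472183
t3 = 2.5375698 − (-0.0472183)·(2.5375698 − 2.7000000) / (-0.0472183 − 3.7830000) = 2.5375698 − (0.0076697)/(-3.8302183) = 2.5395722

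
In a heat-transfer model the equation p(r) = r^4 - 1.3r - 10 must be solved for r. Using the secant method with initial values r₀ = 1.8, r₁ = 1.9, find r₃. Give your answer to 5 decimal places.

1.87807

p(1.8) = -1.8424000, p(1.9) = 0.5621000
r₂ = 1.9000000 − 0.5621000·(1.9000000 − 1.8000000) / (0.5621000 − (-1.8424000)) = 1.9000000 − (0.0562100)/(2.4045000) = 1.8766230
p(1.8766230) = -0.0371413
r₃ = 1.8766230 − (-0.0371413)·(1.8766230 − 1.9000000) / (-0.0371413 − 0.5621000) = 1.8766230 − (0.0008683)/(-0.5992413) = 1.8780719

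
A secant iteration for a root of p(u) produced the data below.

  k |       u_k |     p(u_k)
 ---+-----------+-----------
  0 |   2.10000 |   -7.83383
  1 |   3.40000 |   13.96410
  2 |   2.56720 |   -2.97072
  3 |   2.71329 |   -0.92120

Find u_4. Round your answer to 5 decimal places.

u_4 = 2.71329 − (-0.92120)·(2.71329 − 2.56720) / (-0.92120 − (-2.97072))
   = 2.71329 − (-0.1345781)/(2.0495200) = 2.7789532

2.77895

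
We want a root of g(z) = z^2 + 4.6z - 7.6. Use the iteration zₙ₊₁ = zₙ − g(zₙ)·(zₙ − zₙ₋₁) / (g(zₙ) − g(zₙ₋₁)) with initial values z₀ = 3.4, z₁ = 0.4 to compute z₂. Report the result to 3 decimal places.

1.067

g(3.4) = 19.60000, g(0.4) = -5.60000
z₂ = 0.40000 − (-5.60000)·(0.40000 − 3.40000) / (-5.60000 − 19.60000) = 0.40000 − (16.80000)/(-25.20000) = 1.06667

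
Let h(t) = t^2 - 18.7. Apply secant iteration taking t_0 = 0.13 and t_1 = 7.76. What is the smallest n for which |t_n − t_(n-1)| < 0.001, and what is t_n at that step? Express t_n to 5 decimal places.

n = 7, t_n = 4.32435

h(0.13) = -18.6831000, h(7.76) = 41.5176000
t_2 = 7.7600000 − 41.5176000·(7.6300000)/(60.2007000) = 2.4979468;  |Δ| = 5.2620532
h(2.4979468) = -12.4602619
t_3 = 2.4979468 − (-12.4602619)·(-5.2620532)/(-53.9778619) = 3.7126403;  |Δ| = 1.2146936
h(3.7126403) = -4.9163017
t_4 = 3.7126403 − (-4.9163017)·(1.2146936)/(7.5439602) = 4.5042405;  |Δ| = 0.7916002
h(4.5042405) = 1.5881824
t_5 = 4.5042405 − 1.5881824·(0.7916002)/(6.5044842) = 4.3109576;  |Δ| = 0.1932829
h(4.3109576) = -0.1156445
t_6 = 4.3109576 − (-0.1156445)·(-0.1932829)/(-1.7038269) = 4.3240764;  |Δ| = 0.0131188
h(4.3240764) = -0.0023635
t_7 = 4.3240764 − (-0.0023635)·(0.0131188)/(0.1132810) = 4.3243501;  |Δ| = 0.0002737
|t_7 − t_6| = 0.0002737 < 0.001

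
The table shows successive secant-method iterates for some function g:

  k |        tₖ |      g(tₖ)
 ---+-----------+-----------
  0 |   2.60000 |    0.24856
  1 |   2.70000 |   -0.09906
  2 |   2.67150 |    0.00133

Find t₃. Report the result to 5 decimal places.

2.67188

t₃ = 2.67150 − 0.00133·(2.67150 − 2.70000) / (0.00133 − (-0.09906))
   = 2.67150 − (-0.0000379)/(0.1003900) = 2.6718776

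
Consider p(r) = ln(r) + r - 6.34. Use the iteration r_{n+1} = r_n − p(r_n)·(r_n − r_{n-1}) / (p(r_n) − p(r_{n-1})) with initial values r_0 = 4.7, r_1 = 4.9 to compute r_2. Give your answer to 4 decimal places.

4.7765

p(4.7) = -0.092437, p(4.9) = 0.149235
r_2 = 4.900000 − 0.149235·(4.900000 − 4.700000) / (0.149235 − (-0.092437)) = 4.900000 − (0.029847)/(0.241673) = 4.776498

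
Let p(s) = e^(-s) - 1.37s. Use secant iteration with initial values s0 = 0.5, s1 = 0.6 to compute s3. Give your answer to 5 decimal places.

p(0.5) = -0.0784693, p(0.6) = -0.2731884
s2 = 0.6000000 − (-0.2731884)·(0.6000000 − 0.5000000) / (-0.2731884 − (-0.0784693)) = 0.6000000 − (-0.0273188)/(-0.1947190) = 0.4597012
p(0.4597012) = 0.0016816
s3 = 0.4597012 − 0.0016816·(0.4597012 − 0.6000000) / (0.0016816 − (-0.2731884)) = 0.4597012 − (-0.0002359)/(0.2748699) = 0.4605595

0.46056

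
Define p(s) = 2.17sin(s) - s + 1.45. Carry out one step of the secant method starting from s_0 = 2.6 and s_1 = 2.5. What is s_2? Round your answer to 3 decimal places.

p(2.6) = -0.03136, p(2.5) = 0.24868
s_2 = 2.50000 − 0.24868·(2.50000 − 2.60000) / (0.24868 − (-0.03136)) = 2.50000 − (-0.02487)/(0.28005) = 2.58880

2.589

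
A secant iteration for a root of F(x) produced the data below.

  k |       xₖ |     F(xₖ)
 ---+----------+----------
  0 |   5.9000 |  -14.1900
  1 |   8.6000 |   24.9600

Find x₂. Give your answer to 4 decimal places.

6.8786

x₂ = 8.6000 − 24.9600·(8.6000 − 5.9000) / (24.9600 − (-14.1900))
   = 8.6000 − (67.392000)/(39.150000) = 6.878621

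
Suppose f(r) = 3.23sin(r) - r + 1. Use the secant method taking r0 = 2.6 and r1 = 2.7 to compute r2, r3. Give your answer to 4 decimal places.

f(2.6) = 0.065069, f(2.7) = -0.319563
r2 = 2.700000 − (-0.319563)·(2.700000 − 2.600000) / (-0.319563 − 0.065069) = 2.700000 − (-0.031956)/(-0.384632) = 2.616917
f(2.616917) = 0.001093
r3 = 2.616917 − 0.001093·(2.616917 − 2.700000) / (0.001093 − (-0.319563)) = 2.616917 − (-0.000091)/(0.320656) = 2.617201

2.6169, 2.6172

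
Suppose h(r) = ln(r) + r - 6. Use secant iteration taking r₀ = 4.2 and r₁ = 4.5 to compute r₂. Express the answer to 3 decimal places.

4.497

h(4.2) = -0.36492, h(4.5) = 0.00408
r₂ = 4.50000 − 0.00408·(4.50000 − 4.20000) / (0.00408 − (-0.36492)) = 4.50000 − (0.00122)/(0.36899) = 4.49668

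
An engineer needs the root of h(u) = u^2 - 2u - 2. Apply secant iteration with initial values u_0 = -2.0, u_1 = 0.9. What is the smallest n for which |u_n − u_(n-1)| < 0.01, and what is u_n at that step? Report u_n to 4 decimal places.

n = 7, u_n = -0.7320

h(-2.0) = 6.000000, h(0.9) = -2.990000
u_2 = 0.900000 − (-2.990000)·(2.900000)/(-8.990000) = -0.064516;  |Δ| = 0.964516
h(-0.064516) = -1.866805
u_3 = -0.064516 − (-1.866805)·(-0.964516)/(1.123195) = -1.667590;  |Δ| = 1.603074
h(-1.667590) = 4.116037
u_4 = -1.667590 − 4.116037·(-1.603074)/(5.982842) = -0.564718;  |Δ| = 1.102872
h(-0.564718) = -0.551658
u_5 = -0.564718 − (-0.551658)·(1.102872)/(-4.667695) = -0.695062;  |Δ| = 0.130345
h(-0.695062) = -0.126764
u_6 = -0.695062 − (-0.126764)·(-0.130345)/(0.424895) = -0.733950;  |Δ| = 0.038887
h(-0.733950) = 0.006581
u_7 = -0.733950 − 0.006581·(-0.038887)/(0.133345) = -0.732030;  |Δ| = 0.001919
|u_7 − u_6| = 0.001919 < 0.01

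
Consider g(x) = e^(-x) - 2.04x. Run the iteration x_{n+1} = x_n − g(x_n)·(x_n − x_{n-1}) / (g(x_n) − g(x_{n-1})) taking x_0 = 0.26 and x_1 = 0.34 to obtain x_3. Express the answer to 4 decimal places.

g(0.26) = 0.240652, g(0.34) = 0.018170
x_2 = 0.340000 − 0.018170·(0.340000 − 0.260000) / (0.018170 − 0.240652) = 0.340000 − (0.001454)/(-0.222481) = 0.346534
g(0.346534) = 0.000206
x_3 = 0.346534 − 0.000206·(0.346534 − 0.340000) / (0.000206 − 0.018170) = 0.346534 − (0.000001)/(-0.017964) = 0.346609

0.3466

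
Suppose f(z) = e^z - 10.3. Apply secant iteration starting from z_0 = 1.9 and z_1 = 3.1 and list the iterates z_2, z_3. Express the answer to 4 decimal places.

f(1.9) = -3.614106, f(3.1) = 11.897951
z_2 = 3.100000 − 11.897951·(3.100000 − 1.900000) / (11.897951 − (-3.614106)) = 3.100000 − (14.277542)/(15.512057) = 2.179584
f(2.179584) = -1.457371
z_3 = 2.179584 − (-1.457371)·(2.179584 − 3.100000) / (-1.457371 − 11.897951) = 2.179584 − (1.341387)/(-13.355322) = 2.280023

2.1796, 2.2800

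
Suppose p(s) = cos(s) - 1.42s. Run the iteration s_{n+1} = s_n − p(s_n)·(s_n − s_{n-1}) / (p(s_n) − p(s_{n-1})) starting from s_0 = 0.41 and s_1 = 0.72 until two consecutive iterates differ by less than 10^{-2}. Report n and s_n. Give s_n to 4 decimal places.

n = 3, s_n = 0.5864

p(0.41) = 0.334921, p(0.72) = -0.270594
s_2 = 0.720000 − (-0.270594)·(0.310000)/(-0.605515) = 0.581466;  |Δ| = 0.138534
p(0.581466) = 0.009976
s_3 = 0.581466 − 0.009976·(-0.138534)/(0.280570) = 0.586392;  |Δ| = 0.004926
|s_3 − s_2| = 0.004926 < 10^{-2}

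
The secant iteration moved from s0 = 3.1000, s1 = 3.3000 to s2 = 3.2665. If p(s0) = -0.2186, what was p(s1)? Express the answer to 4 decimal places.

0.0440

The secant line through (3.1000, -0.2186) and (3.3000, p(s1)) crosses zero at s2 = 3.2665.
So (3.1000, -0.2186), (3.3000, p(s1)), (3.2665, 0) are collinear:
p(s1) = -0.2186 · (3.3000 − 3.2665) / (3.1000 − 3.2665) = -0.2186 · (0.033500)/(-0.166500) = 0.043983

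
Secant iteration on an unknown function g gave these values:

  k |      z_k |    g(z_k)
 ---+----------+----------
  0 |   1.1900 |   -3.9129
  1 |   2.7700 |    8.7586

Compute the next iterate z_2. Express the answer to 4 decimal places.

z_2 = 2.7700 − 8.7586·(2.7700 − 1.1900) / (8.7586 − (-3.9129))
   = 2.7700 − (13.838588)/(12.671500) = 1.677897

1.6779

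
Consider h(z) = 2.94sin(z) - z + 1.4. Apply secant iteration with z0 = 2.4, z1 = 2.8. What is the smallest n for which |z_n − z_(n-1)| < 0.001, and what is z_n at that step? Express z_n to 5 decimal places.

n = 4, z_n = 2.68808

h(2.4) = 0.9858618, h(2.8) = -0.4151348
z2 = 2.8000000 − (-0.4151348)·(0.4000000)/(-1.4009966) = 2.6814744;  |Δ| = 0.1185256
h(2.6814744) = 0.0240445
z3 = 2.6814744 − 0.0240445·(-0.1185256)/(0.4391793) = 2.6879635;  |Δ| = 0.0064891
h(2.6879635) = 0.0004341
z4 = 2.6879635 − 0.0004341·(0.0064891)/(-0.0236104) = 2.6880828;  |Δ| = 0.0001193
|z4 − z3| = 0.0001193 < 0.001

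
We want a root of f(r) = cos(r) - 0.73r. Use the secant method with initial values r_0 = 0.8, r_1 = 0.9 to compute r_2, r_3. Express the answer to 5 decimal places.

0.87610, 0.87650

f(0.8) = 0.1127067, f(0.9) = -0.0353900
r_2 = 0.9000000 − (-0.0353900)·(0.9000000 − 0.8000000) / (-0.0353900 − 0.1127067) = 0.9000000 − (-0.0035390)/(-0.1480967) = 0.8761034
f(0.8761034) = 0.0005940
r_3 = 0.8761034 − 0.0005940·(0.8761034 − 0.9000000) / (0.0005940 − (-0.0353900)) = 0.8761034 − (-0.0000142)/(0.0359841) = 0.8764979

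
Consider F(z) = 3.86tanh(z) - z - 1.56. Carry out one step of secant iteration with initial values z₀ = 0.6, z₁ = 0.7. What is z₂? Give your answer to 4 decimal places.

F(0.6) = -0.086989, F(0.7) = 0.072860
z₂ = 0.700000 − 0.072860·(0.700000 − 0.600000) / (0.072860 − (-0.086989)) = 0.700000 − (0.007286)/(0.159848) = 0.654420

0.6544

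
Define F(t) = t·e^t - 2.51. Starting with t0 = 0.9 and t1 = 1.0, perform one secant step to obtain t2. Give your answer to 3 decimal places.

F(0.9) = -0.29636, F(1.0) = 0.20828
t2 = 1.00000 − 0.20828·(1.00000 − 0.90000) / (0.20828 − (-0.29636)) = 1.00000 − (0.02083)/(0.50464) = 0.95873

0.959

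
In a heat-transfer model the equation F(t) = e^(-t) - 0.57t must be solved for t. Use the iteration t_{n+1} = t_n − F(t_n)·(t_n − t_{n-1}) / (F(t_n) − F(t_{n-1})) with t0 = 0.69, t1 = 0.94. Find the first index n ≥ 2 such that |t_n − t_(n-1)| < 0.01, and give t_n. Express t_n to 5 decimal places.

F(0.69) = 0.1082761, F(0.94) = -0.1451722
t2 = 0.9400000 − (-0.1451722)·(0.2500000)/(-0.2534482) = 0.7968029;  |Δ| = 0.1431971
F(0.7968029) = -0.0034099
t3 = 0.7968029 − (-0.0034099)·(-0.1431971)/(0.1417623) = 0.7933585;  |Δ| = 0.0034444
|t3 − t2| = 0.0034444 < 0.01

n = 3, t_n = 0.79336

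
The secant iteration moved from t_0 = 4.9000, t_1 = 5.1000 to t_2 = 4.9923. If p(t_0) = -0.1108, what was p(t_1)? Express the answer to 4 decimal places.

The secant line through (4.9000, -0.1108) and (5.1000, p(t_1)) crosses zero at t_2 = 4.9923.
So (4.9000, -0.1108), (5.1000, p(t_1)), (4.9923, 0) are collinear:
p(t_1) = -0.1108 · (5.1000 − 4.9923) / (4.9000 − 4.9923) = -0.1108 · (0.107700)/(-0.092300) = 0.129287

0.1293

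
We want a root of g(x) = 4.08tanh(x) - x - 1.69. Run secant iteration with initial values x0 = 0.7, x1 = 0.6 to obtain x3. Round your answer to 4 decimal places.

0.6545

g(0.7) = 0.075821, g(0.6) = -0.098838
x2 = 0.600000 − (-0.098838)·(0.600000 − 0.700000) / (-0.098838 − 0.075821) = 0.600000 − (0.009884)/(-0.174658) = 0.656589
g(0.656589) = 0.003854
x3 = 0.656589 − 0.003854·(0.656589 − 0.600000) / (0.003854 − (-0.098838)) = 0.656589 − (0.000218)/(0.102692) = 0.654465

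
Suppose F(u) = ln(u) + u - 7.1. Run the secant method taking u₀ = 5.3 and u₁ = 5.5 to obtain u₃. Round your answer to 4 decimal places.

5.4115

F(5.3) = -0.132293, F(5.5) = 0.104748
u₂ = 5.500000 − 0.104748·(5.500000 − 5.300000) / (0.104748 − (-0.132293)) = 5.500000 − (0.020950)/(0.237041) = 5.411620
F(5.411620) = 0.000169
u₃ = 5.411620 − 0.000169·(5.411620 − 5.500000) / (0.000169 − 0.104748) = 5.411620 − (-0.000015)/(-0.104579) = 5.411478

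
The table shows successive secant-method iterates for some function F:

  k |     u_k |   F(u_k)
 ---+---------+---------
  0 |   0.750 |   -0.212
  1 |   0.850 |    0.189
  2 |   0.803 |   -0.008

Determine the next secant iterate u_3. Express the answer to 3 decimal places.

0.805

u_3 = 0.803 − (-0.008)·(0.803 − 0.850) / (-0.008 − 0.189)
   = 0.803 − (0.00038)/(-0.19700) = 0.80491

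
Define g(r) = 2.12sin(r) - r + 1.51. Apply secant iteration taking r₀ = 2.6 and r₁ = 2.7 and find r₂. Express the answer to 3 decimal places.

2.601

g(2.6) = 0.00286, g(2.7) = -0.28395
r₂ = 2.70000 − (-0.28395)·(2.70000 − 2.60000) / (-0.28395 − 0.00286) = 2.70000 − (-0.02840)/(-0.28682) = 2.60100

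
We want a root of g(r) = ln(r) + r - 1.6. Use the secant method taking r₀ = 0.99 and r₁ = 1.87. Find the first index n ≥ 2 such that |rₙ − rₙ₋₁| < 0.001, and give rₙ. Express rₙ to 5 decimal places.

n = 5, rₙ = 1.32135

g(0.99) = -0.6200503, g(1.87) = 0.8959384
r₂ = 1.8700000 − 0.8959384·(0.8800000)/(1.5159888) = 1.3499263;  |Δ| = 0.5200737
g(1.3499263) = 0.0499764
r₃ = 1.3499263 − 0.0499764·(-0.5200737)/(-0.8459621) = 1.3192023;  |Δ| = 0.0307241
g(1.3192023) = -0.0037705
r₄ = 1.3192023 − (-0.0037705)·(-0.0307241)/(-0.0537469) = 1.3213577;  |Δ| = 0.0021554
g(1.3213577) = 0.0000174
r₅ = 1.3213577 − 0.0000174·(0.0021554)/(0.0037879) = 1.3213478;  |Δ| = 0.0000099
|r₅ − r₄| = 0.0000099 < 0.001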